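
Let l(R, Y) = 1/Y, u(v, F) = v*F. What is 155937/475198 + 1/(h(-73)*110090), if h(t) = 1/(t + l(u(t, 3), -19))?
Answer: 162757703723/496988204290 ≈ 0.32749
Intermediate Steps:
u(v, F) = F*v
h(t) = 1/(-1/19 + t) (h(t) = 1/(t + 1/(-19)) = 1/(t - 1/19) = 1/(-1/19 + t))
155937/475198 + 1/(h(-73)*110090) = 155937/475198 + 1/((19/(-1 + 19*(-73)))*110090) = 155937*(1/475198) + (1/110090)/(19/(-1 - 1387)) = 155937/475198 + (1/110090)/(19/(-1388)) = 155937/475198 + (1/110090)/(19*(-1/1388)) = 155937/475198 + (1/110090)/(-19/1388) = 155937/475198 - 1388/19*1/110090 = 155937/475198 - 694/1045855 = 162757703723/496988204290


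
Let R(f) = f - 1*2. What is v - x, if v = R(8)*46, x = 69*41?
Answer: -2553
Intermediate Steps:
x = 2829
R(f) = -2 + f (R(f) = f - 2 = -2 + f)
v = 276 (v = (-2 + 8)*46 = 6*46 = 276)
v - x = 276 - 1*2829 = 276 - 2829 = -2553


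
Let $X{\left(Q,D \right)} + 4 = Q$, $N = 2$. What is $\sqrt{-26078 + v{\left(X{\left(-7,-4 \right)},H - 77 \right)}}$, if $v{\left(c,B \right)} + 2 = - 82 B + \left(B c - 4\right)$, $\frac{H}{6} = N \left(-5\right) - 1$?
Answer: $i \sqrt{12785} \approx 113.07 i$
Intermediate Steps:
$X{\left(Q,D \right)} = -4 + Q$
$H = -66$ ($H = 6 \left(2 \left(-5\right) - 1\right) = 6 \left(-10 - 1\right) = 6 \left(-11\right) = -66$)
$v{\left(c,B \right)} = -6 - 82 B + B c$ ($v{\left(c,B \right)} = -2 - \left(4 + 82 B - B c\right) = -6 - 82 B + B c$)
$\sqrt{-26078 + v{\left(X{\left(-7,-4 \right)},H - 77 \right)}} = \sqrt{-26078 - \left(6 + 82 \left(-66 - 77\right) - \left(-66 - 77\right) \left(-4 - 7\right)\right)} = \sqrt{-26078 - \left(6 + 82 \left(-66 - 77\right) - \left(-66 - 77\right) \left(-11\right)\right)} = \sqrt{-26078 - -13293} = \sqrt{-26078 + \left(-6 + 11726 + 1573\right)} = \sqrt{-26078 + 13293} = \sqrt{-12785} = i \sqrt{12785}$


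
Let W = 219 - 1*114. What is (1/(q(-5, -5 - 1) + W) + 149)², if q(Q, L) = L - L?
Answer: 244797316/11025 ≈ 22204.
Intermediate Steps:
W = 105 (W = 219 - 114 = 105)
q(Q, L) = 0
(1/(q(-5, -5 - 1) + W) + 149)² = (1/(0 + 105) + 149)² = (1/105 + 149)² = (15646/105)² = 244797316/11025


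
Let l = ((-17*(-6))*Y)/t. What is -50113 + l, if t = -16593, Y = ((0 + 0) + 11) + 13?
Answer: -277175819/5531 ≈ -50113.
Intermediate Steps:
Y = 24 (Y = (0 + 11) + 13 = 11 + 13 = 24)
l = -816/5531 (l = (-17*(-6)*24)/(-16593) = (102*24)*(-1/16593) = 2448*(-1/16593) = -816/5531 ≈ -0.14753)
-50113 + l = -50113 - 816/5531 = -277175819/5531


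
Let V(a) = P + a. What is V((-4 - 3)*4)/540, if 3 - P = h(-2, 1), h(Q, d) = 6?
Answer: -31/540 ≈ -0.057407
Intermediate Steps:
P = -3 (P = 3 - 1*6 = 3 - 6 = -3)
V(a) = -3 + a
V((-4 - 3)*4)/540 = (-3 + (-4 - 3)*4)/540 = (-3 - 7*4)*(1/540) = (-3 - 28)*(1/540) = -31*1/540 = -31/540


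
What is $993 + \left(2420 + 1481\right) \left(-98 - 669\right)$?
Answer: $-2991074$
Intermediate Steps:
$993 + \left(2420 + 1481\right) \left(-98 - 669\right) = 993 + 3901 \left(-767\right) = 993 - 2992067 = -2991074$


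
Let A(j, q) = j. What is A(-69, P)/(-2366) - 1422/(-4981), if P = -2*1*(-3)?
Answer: 3708141/11785046 ≈ 0.31465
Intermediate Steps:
P = 6 (P = -2*(-3) = 6)
A(-69, P)/(-2366) - 1422/(-4981) = -69/(-2366) - 1422/(-4981) = -69*(-1/2366) - 1422*(-1/4981) = 69/2366 + 1422/4981 = 3708141/11785046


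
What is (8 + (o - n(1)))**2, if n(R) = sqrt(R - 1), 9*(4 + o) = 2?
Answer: 1444/81 ≈ 17.827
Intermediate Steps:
o = -34/9 (o = -4 + (1/9)*2 = -4 + 2/9 = -34/9 ≈ -3.7778)
n(R) = sqrt(-1 + R)
(8 + (o - n(1)))**2 = (8 + (-34/9 - sqrt(-1 + 1)))**2 = (8 + (-34/9 - sqrt(0)))**2 = (8 + (-34/9 - 1*0))**2 = (8 + (-34/9 + 0))**2 = (8 - 34/9)**2 = (38/9)**2 = 1444/81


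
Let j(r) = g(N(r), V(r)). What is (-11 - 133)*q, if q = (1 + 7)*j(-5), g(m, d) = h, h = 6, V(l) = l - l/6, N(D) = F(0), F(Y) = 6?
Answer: -6912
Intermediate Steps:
N(D) = 6
V(l) = 5*l/6 (V(l) = l - l/6 = 5*l/6)
g(m, d) = 6
j(r) = 6
q = 48 (q = (1 + 7)*6 = 8*6 = 48)
(-11 - 133)*q = (-11 - 133)*48 = -144*48 = -6912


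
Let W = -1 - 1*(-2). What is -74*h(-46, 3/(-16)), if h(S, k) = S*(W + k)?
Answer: 11063/4 ≈ 2765.8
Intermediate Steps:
W = 1 (W = -1 + 2 = 1)
h(S, k) = S*(1 + k)
-74*h(-46, 3/(-16)) = -(-3404)*(1 + 3/(-16)) = -(-3404)*(1 + 3*(-1/16)) = -(-3404)*(1 - 3/16) = -(-3404)*13/16 = -74*(-299/8) = 11063/4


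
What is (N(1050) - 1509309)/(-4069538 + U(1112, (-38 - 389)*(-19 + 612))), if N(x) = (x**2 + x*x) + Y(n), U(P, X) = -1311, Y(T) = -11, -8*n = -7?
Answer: -695680/4070849 ≈ -0.17089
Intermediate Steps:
n = 7/8 (n = -1/8*(-7) = 7/8 ≈ 0.87500)
N(x) = -11 + 2*x**2 (N(x) = (x**2 + x*x) - 11 = (x**2 + x**2) - 11 = 2*x**2 - 11 = -11 + 2*x**2)
(N(1050) - 1509309)/(-4069538 + U(1112, (-38 - 389)*(-19 + 612))) = ((-11 + 2*1050**2) - 1509309)/(-4069538 - 1311) = ((-11 + 2*1102500) - 1509309)/(-4070849) = ((-11 + 2205000) - 1509309)*(-1/4070849) = (2204989 - 1509309)*(-1/4070849) = 695680*(-1/4070849) = -695680/4070849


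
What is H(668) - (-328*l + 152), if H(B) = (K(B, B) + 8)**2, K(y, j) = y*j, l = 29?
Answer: 199123007184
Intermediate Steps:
K(y, j) = j*y
H(B) = (8 + B**2)**2 (H(B) = (B*B + 8)**2 = (B**2 + 8)**2 = (8 + B**2)**2)
H(668) - (-328*l + 152) = (8 + 668**2)**2 - (-328*29 + 152) = (8 + 446224)**2 - (-9512 + 152) = 446232**2 - 1*(-9360) = 199122997824 + 9360 = 199123007184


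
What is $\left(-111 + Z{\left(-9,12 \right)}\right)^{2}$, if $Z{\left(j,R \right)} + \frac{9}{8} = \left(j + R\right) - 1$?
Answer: $\frac{776161}{64} \approx 12128.0$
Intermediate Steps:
$Z{\left(j,R \right)} = - \frac{17}{8} + R + j$ ($Z{\left(j,R \right)} = - \frac{9}{8} - \left(1 - R - j\right) = - \frac{9}{8} + \left(-1 + R + j\right) = - \frac{17}{8} + R + j$)
$\left(-111 + Z{\left(-9,12 \right)}\right)^{2} = \left(-111 - - \frac{7}{8}\right)^{2} = \left(-111 + \frac{7}{8}\right)^{2} = \left(- \frac{881}{8}\right)^{2} = \frac{776161}{64}$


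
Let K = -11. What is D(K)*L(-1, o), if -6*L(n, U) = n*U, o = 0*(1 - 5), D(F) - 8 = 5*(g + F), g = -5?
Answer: 0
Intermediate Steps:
D(F) = -17 + 5*F (D(F) = 8 + 5*(-5 + F) = 8 + (-25 + 5*F) = -17 + 5*F)
o = 0 (o = 0*(-4) = 0)
L(n, U) = -U*n/6 (L(n, U) = -n*U/6 = -U*n/6)
D(K)*L(-1, o) = (-17 + 5*(-11))*(-1/6*0*(-1)) = (-17 - 55)*0 = -72*0 = 0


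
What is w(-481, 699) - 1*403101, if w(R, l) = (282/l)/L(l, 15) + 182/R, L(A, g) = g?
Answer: -52127051267/129315 ≈ -4.0310e+5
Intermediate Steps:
w(R, l) = 182/R + 94/(5*l) (w(R, l) = (282/l)/15 + 182/R = (282/l)*(1/15) + 182/R = 94/(5*l) + 182/R = 182/R + 94/(5*l))
w(-481, 699) - 1*403101 = (182/(-481) + (94/5)/699) - 1*403101 = (182*(-1/481) + (94/5)*(1/699)) - 403101 = (-14/37 + 94/3495) - 403101 = -45452/129315 - 403101 = -52127051267/129315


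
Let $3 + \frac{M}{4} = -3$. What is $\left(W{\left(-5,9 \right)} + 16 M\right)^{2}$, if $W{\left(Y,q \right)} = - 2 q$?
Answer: $161604$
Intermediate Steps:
$M = -24$ ($M = -12 + 4 \left(-3\right) = -12 - 12 = -24$)
$\left(W{\left(-5,9 \right)} + 16 M\right)^{2} = \left(\left(-2\right) 9 + 16 \left(-24\right)\right)^{2} = \left(-18 - 384\right)^{2} = \left(-402\right)^{2} = 161604$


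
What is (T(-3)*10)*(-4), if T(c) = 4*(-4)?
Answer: 640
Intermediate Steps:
T(c) = -16
(T(-3)*10)*(-4) = -16*10*(-4) = -160*(-4) = 640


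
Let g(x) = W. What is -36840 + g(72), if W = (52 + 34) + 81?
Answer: -36673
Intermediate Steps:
W = 167 (W = 86 + 81 = 167)
g(x) = 167
-36840 + g(72) = -36840 + 167 = -36673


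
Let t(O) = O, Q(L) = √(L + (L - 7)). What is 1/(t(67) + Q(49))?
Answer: 67/4398 - √91/4398 ≈ 0.013065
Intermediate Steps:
Q(L) = √(-7 + 2*L) (Q(L) = √(L + (-7 + L)) = √(-7 + 2*L))
1/(t(67) + Q(49)) = 1/(67 + √(-7 + 2*49)) = 1/(67 + √(-7 + 98)) = 1/(67 + √91)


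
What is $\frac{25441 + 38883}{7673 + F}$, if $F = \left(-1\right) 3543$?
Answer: $\frac{32162}{2065} \approx 15.575$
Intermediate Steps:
$F = -3543$
$\frac{25441 + 38883}{7673 + F} = \frac{25441 + 38883}{7673 - 3543} = \frac{64324}{4130} = 64324 \cdot \frac{1}{4130} = \frac{32162}{2065}$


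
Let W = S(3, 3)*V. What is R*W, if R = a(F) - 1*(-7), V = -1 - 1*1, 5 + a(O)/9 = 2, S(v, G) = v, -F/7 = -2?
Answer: 120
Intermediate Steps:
F = 14 (F = -7*(-2) = 14)
a(O) = -27 (a(O) = -45 + 9*2 = -45 + 18 = -27)
V = -2 (V = -1 - 1 = -2)
R = -20 (R = -27 - 1*(-7) = -27 + 7 = -20)
W = -6 (W = 3*(-2) = -6)
R*W = -20*(-6) = 120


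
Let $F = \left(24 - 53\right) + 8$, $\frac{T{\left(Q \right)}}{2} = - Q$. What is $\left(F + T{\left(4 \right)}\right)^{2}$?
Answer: $841$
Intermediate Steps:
$T{\left(Q \right)} = - 2 Q$ ($T{\left(Q \right)} = 2 \left(- Q\right) = - 2 Q$)
$F = -21$ ($F = -29 + 8 = -21$)
$\left(F + T{\left(4 \right)}\right)^{2} = \left(-21 - 8\right)^{2} = \left(-29\right)^{2} = 841$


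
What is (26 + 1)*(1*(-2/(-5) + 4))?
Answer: 594/5 ≈ 118.80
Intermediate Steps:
(26 + 1)*(1*(-2/(-5) + 4)) = 27*(1*(-2*(-1/5) + 4)) = 27*(1*(2/5 + 4)) = 27*(1*(22/5)) = 27*(22/5) = 594/5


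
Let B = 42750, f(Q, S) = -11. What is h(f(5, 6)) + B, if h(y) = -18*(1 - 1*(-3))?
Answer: 42678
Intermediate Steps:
h(y) = -72 (h(y) = -18*(1 + 3) = -18*4 = -72)
h(f(5, 6)) + B = -72 + 42750 = 42678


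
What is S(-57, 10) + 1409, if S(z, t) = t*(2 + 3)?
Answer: 1459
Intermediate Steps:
S(z, t) = 5*t (S(z, t) = t*5 = 5*t)
S(-57, 10) + 1409 = 5*10 + 1409 = 50 + 1409 = 1459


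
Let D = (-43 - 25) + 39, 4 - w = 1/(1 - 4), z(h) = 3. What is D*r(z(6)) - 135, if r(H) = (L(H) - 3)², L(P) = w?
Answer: -1679/9 ≈ -186.56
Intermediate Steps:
w = 13/3 (w = 4 - 1/(1 - 4) = 4 - 1/(-3) = 4 - 1*(-⅓) = 4 + ⅓ = 13/3 ≈ 4.3333)
L(P) = 13/3
D = -29 (D = -68 + 39 = -29)
r(H) = 16/9 (r(H) = (13/3 - 3)² = (4/3)² = 16/9)
D*r(z(6)) - 135 = -29*16/9 - 135 = -464/9 - 135 = -1679/9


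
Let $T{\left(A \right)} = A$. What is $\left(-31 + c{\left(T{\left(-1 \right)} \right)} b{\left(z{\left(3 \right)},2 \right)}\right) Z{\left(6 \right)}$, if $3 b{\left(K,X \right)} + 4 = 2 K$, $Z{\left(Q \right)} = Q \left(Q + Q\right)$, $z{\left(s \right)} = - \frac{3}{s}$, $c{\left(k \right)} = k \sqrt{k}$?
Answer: $-2232 + 144 i \approx -2232.0 + 144.0 i$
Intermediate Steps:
$c{\left(k \right)} = k^{\frac{3}{2}}$
$Z{\left(Q \right)} = 2 Q^{2}$ ($Z{\left(Q \right)} = Q 2 Q = 2 Q^{2}$)
$b{\left(K,X \right)} = - \frac{4}{3} + \frac{2 K}{3}$
$\left(-31 + c{\left(T{\left(-1 \right)} \right)} b{\left(z{\left(3 \right)},2 \right)}\right) Z{\left(6 \right)} = \left(-31 + \left(-1\right)^{\frac{3}{2}} \left(- \frac{4}{3} + \frac{2 \left(- \frac{3}{3}\right)}{3}\right)\right) 2 \cdot 6^{2} = \left(-31 + - i \left(- \frac{4}{3} + \frac{2 \left(\left(-3\right) \frac{1}{3}\right)}{3}\right)\right) 2 \cdot 36 = \left(-31 + - i \left(- \frac{4}{3} + \frac{2}{3} \left(-1\right)\right)\right) 72 = \left(-31 + - i \left(- \frac{4}{3} - \frac{2}{3}\right)\right) 72 = \left(-31 + - i \left(-2\right)\right) 72 = \left(-31 + 2 i\right) 72 = -2232 + 144 i$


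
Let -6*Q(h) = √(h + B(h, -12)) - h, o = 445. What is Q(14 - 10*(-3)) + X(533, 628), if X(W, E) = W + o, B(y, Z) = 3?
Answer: 2956/3 - √47/6 ≈ 984.19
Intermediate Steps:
X(W, E) = 445 + W (X(W, E) = W + 445 = 445 + W)
Q(h) = -√(3 + h)/6 + h/6 (Q(h) = -(√(h + 3) - h)/6 = -(√(3 + h) - h)/6 = -√(3 + h)/6 + h/6)
Q(14 - 10*(-3)) + X(533, 628) = (-√(3 + (14 - 10*(-3)))/6 + (14 - 10*(-3))/6) + (445 + 533) = (-√(3 + (14 + 30))/6 + (14 + 30)/6) + 978 = (-√(3 + 44)/6 + (⅙)*44) + 978 = (-√47/6 + 22/3) + 978 = (22/3 - √47/6) + 978 = 2956/3 - √47/6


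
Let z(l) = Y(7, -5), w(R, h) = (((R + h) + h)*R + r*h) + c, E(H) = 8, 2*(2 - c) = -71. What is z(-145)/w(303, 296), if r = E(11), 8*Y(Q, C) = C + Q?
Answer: 1/1094362 ≈ 9.1377e-7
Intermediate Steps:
Y(Q, C) = C/8 + Q/8 (Y(Q, C) = (C + Q)/8 = C/8 + Q/8)
c = 75/2 (c = 2 - ½*(-71) = 2 + 71/2 = 75/2 ≈ 37.500)
r = 8
w(R, h) = 75/2 + 8*h + R*(R + 2*h) (w(R, h) = (((R + h) + h)*R + 8*h) + 75/2 = ((R + 2*h)*R + 8*h) + 75/2 = (R*(R + 2*h) + 8*h) + 75/2 = (8*h + R*(R + 2*h)) + 75/2 = 75/2 + 8*h + R*(R + 2*h))
z(l) = ¼ (z(l) = (⅛)*(-5) + (⅛)*7 = -5/8 + 7/8 = ¼)
z(-145)/w(303, 296) = 1/(4*(75/2 + 303² + 8*296 + 2*303*296)) = 1/(4*(75/2 + 91809 + 2368 + 179376)) = 1/(4*(547181/2)) = (¼)*(2/547181) = 1/1094362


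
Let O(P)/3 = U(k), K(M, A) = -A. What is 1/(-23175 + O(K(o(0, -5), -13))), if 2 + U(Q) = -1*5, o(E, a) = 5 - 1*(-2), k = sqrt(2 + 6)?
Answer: -1/23196 ≈ -4.3111e-5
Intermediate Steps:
k = 2*sqrt(2) (k = sqrt(8) = 2*sqrt(2) ≈ 2.8284)
o(E, a) = 7 (o(E, a) = 5 + 2 = 7)
U(Q) = -7 (U(Q) = -2 - 1*5 = -2 - 5 = -7)
O(P) = -21 (O(P) = 3*(-7) = -21)
1/(-23175 + O(K(o(0, -5), -13))) = 1/(-23175 - 21) = 1/(-23196) = -1/23196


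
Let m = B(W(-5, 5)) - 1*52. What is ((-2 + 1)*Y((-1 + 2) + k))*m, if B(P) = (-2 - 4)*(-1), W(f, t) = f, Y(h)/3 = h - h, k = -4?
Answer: 0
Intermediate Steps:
Y(h) = 0 (Y(h) = 3*(h - h) = 3*0 = 0)
B(P) = 6 (B(P) = -6*(-1) = 6)
m = -46 (m = 6 - 1*52 = 6 - 52 = -46)
((-2 + 1)*Y((-1 + 2) + k))*m = ((-2 + 1)*0)*(-46) = -1*0*(-46) = 0*(-46) = 0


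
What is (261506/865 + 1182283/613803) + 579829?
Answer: 308015710271368/530939595 ≈ 5.8013e+5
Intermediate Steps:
(261506/865 + 1182283/613803) + 579829 = 161535842113/530939595 + 579829 = 308015710271368/530939595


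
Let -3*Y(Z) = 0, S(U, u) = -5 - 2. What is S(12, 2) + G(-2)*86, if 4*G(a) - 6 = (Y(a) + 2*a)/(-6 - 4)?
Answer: 653/5 ≈ 130.60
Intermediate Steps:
S(U, u) = -7
Y(Z) = 0 (Y(Z) = -1/3*0 = 0)
G(a) = 3/2 - a/20 (G(a) = 3/2 + ((0 + 2*a)/(-6 - 4))/4 = 3/2 + ((2*a)/(-10))/4 = 3/2 + ((2*a)*(-1/10))/4 = 3/2 + (-a/5)/4 = 3/2 - a/20)
S(12, 2) + G(-2)*86 = -7 + (3/2 - 1/20*(-2))*86 = -7 + (3/2 + 1/10)*86 = -7 + (8/5)*86 = -7 + 688/5 = 653/5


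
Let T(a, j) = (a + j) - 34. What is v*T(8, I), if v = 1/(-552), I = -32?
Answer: 29/276 ≈ 0.10507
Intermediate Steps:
v = -1/552 ≈ -0.0018116
T(a, j) = -34 + a + j
v*T(8, I) = -(-34 + 8 - 32)/552 = -1/552*(-58) = 29/276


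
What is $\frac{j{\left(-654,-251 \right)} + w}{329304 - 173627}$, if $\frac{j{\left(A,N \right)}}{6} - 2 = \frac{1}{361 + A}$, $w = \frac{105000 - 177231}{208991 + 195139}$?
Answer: $\frac{465777539}{6144575860310} \approx 7.5803 \cdot 10^{-5}$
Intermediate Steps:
$w = - \frac{24077}{134710}$ ($w = - \frac{72231}{404130} = \left(-72231\right) \frac{1}{404130} = - \frac{24077}{134710} \approx -0.17873$)
$j{\left(A,N \right)} = 12 + \frac{6}{361 + A}$
$\frac{j{\left(-654,-251 \right)} + w}{329304 - 173627} = \frac{\frac{6 \left(723 + 2 \left(-654\right)\right)}{361 - 654} - \frac{24077}{134710}}{329304 - 173627} = \frac{\frac{6 \left(723 - 1308\right)}{-293} - \frac{24077}{134710}}{155677} = \left(6 \left(- \frac{1}{293}\right) \left(-585\right) - \frac{24077}{134710}\right) \frac{1}{155677} = \left(\frac{3510}{293} - \frac{24077}{134710}\right) \frac{1}{155677} = \frac{465777539}{39470030} \cdot \frac{1}{155677} = \frac{465777539}{6144575860310}$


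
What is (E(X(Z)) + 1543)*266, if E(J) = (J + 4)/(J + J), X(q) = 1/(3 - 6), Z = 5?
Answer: 408975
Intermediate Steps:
X(q) = -1/3 (X(q) = 1/(-3) = -1/3)
E(J) = (4 + J)/(2*J) (E(J) = (4 + J)/((2*J)) = (4 + J)*(1/(2*J)) = (4 + J)/(2*J))
(E(X(Z)) + 1543)*266 = ((4 - 1/3)/(2*(-1/3)) + 1543)*266 = ((1/2)*(-3)*(11/3) + 1543)*266 = (-11/2 + 1543)*266 = (3075/2)*266 = 408975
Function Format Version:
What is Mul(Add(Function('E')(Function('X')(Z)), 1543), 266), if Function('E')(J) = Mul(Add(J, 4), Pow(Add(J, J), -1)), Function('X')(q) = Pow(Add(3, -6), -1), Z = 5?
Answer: 408975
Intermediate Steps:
Function('X')(q) = Rational(-1, 3) (Function('X')(q) = Pow(-3, -1) = Rational(-1, 3))
Function('E')(J) = Mul(Rational(1, 2), Pow(J, -1), Add(4, J)) (Function('E')(J) = Mul(Add(4, J), Pow(Mul(2, J), -1)) = Mul(Add(4, J), Mul(Rational(1, 2), Pow(J, -1))) = Mul(Rational(1, 2), Pow(J, -1), Add(4, J)))
Mul(Add(Function('E')(Function('X')(Z)), 1543), 266) = Mul(Add(Mul(Rational(1, 2), Pow(Rational(-1, 3), -1), Add(4, Rational(-1, 3))), 1543), 266) = Mul(Add(Mul(Rational(1, 2), -3, Rational(11, 3)), 1543), 266) = Mul(Add(Rational(-11, 2), 1543), 266) = Mul(Rational(3075, 2), 266) = 408975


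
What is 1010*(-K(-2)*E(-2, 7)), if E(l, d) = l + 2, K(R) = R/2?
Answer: 0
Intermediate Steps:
K(R) = R/2 (K(R) = R*(1/2) = R/2)
E(l, d) = 2 + l
1010*(-K(-2)*E(-2, 7)) = 1010*(-(1/2)*(-2)*(2 - 2)) = 1010*(-(-1)*0) = 1010*(-1*0) = 1010*0 = 0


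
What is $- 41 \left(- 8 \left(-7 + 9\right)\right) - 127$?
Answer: $529$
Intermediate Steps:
$- 41 \left(- 8 \left(-7 + 9\right)\right) - 127 = - 41 \left(\left(-8\right) 2\right) - 127 = \left(-41\right) \left(-16\right) - 127 = 656 - 127 = 529$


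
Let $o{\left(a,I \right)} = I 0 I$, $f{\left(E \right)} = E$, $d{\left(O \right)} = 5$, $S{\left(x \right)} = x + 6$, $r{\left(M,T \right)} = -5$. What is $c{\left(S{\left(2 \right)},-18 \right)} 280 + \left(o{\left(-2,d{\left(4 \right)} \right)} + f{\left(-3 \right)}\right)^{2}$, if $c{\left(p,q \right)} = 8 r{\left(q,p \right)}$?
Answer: $-11191$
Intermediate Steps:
$S{\left(x \right)} = 6 + x$
$o{\left(a,I \right)} = 0$ ($o{\left(a,I \right)} = 0 I = 0$)
$c{\left(p,q \right)} = -40$ ($c{\left(p,q \right)} = 8 \left(-5\right) = -40$)
$c{\left(S{\left(2 \right)},-18 \right)} 280 + \left(o{\left(-2,d{\left(4 \right)} \right)} + f{\left(-3 \right)}\right)^{2} = \left(-40\right) 280 + \left(0 - 3\right)^{2} = -11200 + \left(-3\right)^{2} = -11200 + 9 = -11191$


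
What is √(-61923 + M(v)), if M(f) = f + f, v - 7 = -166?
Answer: I*√62241 ≈ 249.48*I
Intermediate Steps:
v = -159 (v = 7 - 166 = -159)
M(f) = 2*f
√(-61923 + M(v)) = √(-61923 + 2*(-159)) = √(-61923 - 318) = √(-62241) = I*√62241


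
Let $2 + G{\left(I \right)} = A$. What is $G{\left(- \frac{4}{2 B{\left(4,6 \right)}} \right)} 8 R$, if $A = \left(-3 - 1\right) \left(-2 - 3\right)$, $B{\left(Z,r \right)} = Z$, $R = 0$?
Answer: $0$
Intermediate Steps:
$A = 20$ ($A = \left(-4\right) \left(-5\right) = 20$)
$G{\left(I \right)} = 18$ ($G{\left(I \right)} = -2 + 20 = 18$)
$G{\left(- \frac{4}{2 B{\left(4,6 \right)}} \right)} 8 R = 18 \cdot 8 \cdot 0 = 144 \cdot 0 = 0$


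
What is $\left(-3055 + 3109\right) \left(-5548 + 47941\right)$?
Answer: $2289222$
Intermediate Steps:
$\left(-3055 + 3109\right) \left(-5548 + 47941\right) = 54 \cdot 42393 = 2289222$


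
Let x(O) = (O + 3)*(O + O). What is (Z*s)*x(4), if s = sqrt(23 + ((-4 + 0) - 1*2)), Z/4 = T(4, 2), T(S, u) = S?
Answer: 896*sqrt(17) ≈ 3694.3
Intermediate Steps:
Z = 16 (Z = 4*4 = 16)
x(O) = 2*O*(3 + O) (x(O) = (3 + O)*(2*O) = 2*O*(3 + O))
s = sqrt(17) (s = sqrt(23 + (-4 - 2)) = sqrt(23 - 6) = sqrt(17) ≈ 4.1231)
(Z*s)*x(4) = (16*sqrt(17))*(2*4*(3 + 4)) = (16*sqrt(17))*(2*4*7) = (16*sqrt(17))*56 = 896*sqrt(17)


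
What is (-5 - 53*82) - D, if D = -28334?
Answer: 23983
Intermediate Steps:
(-5 - 53*82) - D = (-5 - 53*82) - 1*(-28334) = (-5 - 4346) + 28334 = -4351 + 28334 = 23983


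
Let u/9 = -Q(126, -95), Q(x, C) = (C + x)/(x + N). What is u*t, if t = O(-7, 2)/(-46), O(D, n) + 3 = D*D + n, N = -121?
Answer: 6696/115 ≈ 58.226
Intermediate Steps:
Q(x, C) = (C + x)/(-121 + x) (Q(x, C) = (C + x)/(x - 121) = (C + x)/(-121 + x))
O(D, n) = -3 + n + D² (O(D, n) = -3 + (D*D + n) = -3 + (D² + n) = -3 + (n + D²) = -3 + n + D²)
t = -24/23 (t = (-3 + 2 + (-7)²)/(-46) = (-3 + 2 + 49)*(-1/46) = 48*(-1/46) = -24/23 ≈ -1.0435)
u = -279/5 (u = 9*(-(-95 + 126)/(-121 + 126)) = 9*(-31/5) = -279/5 ≈ -55.800)
u*t = -279/5*(-24/23) = 6696/115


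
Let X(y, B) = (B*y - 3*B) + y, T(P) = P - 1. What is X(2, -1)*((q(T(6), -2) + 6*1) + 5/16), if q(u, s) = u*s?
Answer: -177/16 ≈ -11.063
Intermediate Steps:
T(P) = -1 + P
X(y, B) = y - 3*B + B*y (X(y, B) = (-3*B + B*y) + y = y - 3*B + B*y)
q(u, s) = s*u
X(2, -1)*((q(T(6), -2) + 6*1) + 5/16) = (2 - 3*(-1) - 1*2)*((-2*(-1 + 6) + 6*1) + 5/16) = (2 + 3 - 2)*((-2*5 + 6) + 5*(1/16)) = 3*((-10 + 6) + 5/16) = 3*(-4 + 5/16) = 3*(-59/16) = -177/16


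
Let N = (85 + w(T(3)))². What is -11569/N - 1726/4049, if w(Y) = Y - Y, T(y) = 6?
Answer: -59313231/29254025 ≈ -2.0275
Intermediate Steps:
w(Y) = 0
N = 7225 (N = (85 + 0)² = 85² = 7225)
-11569/N - 1726/4049 = -11569/7225 - 1726/4049 = -59313231/29254025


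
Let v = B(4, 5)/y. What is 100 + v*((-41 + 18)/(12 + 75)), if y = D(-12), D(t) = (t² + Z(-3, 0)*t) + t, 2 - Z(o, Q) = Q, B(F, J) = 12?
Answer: 78277/783 ≈ 99.971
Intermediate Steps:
Z(o, Q) = 2 - Q
D(t) = t² + 3*t (D(t) = (t² + (2 - 1*0)*t) + t = (t² + (2 + 0)*t) + t = (t² + 2*t) + t = t² + 3*t)
y = 108 (y = -12*(3 - 12) = -12*(-9) = 108)
v = ⅑ (v = 12/108 = 12*(1/108) = ⅑ ≈ 0.11111)
100 + v*((-41 + 18)/(12 + 75)) = 100 + ((-41 + 18)/(12 + 75))/9 = 100 + (-23/87)/9 = 100 + (-23*1/87)/9 = 100 + (⅑)*(-23/87) = 100 - 23/783 = 78277/783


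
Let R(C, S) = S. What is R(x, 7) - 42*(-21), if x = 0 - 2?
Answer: 889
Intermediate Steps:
x = -2
R(x, 7) - 42*(-21) = 7 - 42*(-21) = 7 + 882 = 889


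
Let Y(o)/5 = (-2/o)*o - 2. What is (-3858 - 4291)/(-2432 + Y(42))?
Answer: 8149/2452 ≈ 3.3234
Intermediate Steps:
Y(o) = -20 (Y(o) = 5*((-2/o)*o - 2) = 5*(-2 - 2) = 5*(-4) = -20)
(-3858 - 4291)/(-2432 + Y(42)) = (-3858 - 4291)/(-2432 - 20) = -8149/(-2452) = -8149*(-1/2452) = 8149/2452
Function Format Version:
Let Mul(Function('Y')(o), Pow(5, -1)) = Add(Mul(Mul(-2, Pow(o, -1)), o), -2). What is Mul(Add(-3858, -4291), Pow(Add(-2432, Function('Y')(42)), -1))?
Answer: Rational(8149, 2452) ≈ 3.3234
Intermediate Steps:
Function('Y')(o) = -20 (Function('Y')(o) = Mul(5, Add(Mul(Mul(-2, Pow(o, -1)), o), -2)) = Mul(5, Add(-2, -2)) = Mul(5, -4) = -20)
Mul(Add(-3858, -4291), Pow(Add(-2432, Function('Y')(42)), -1)) = Mul(Add(-3858, -4291), Pow(Add(-2432, -20), -1)) = Mul(-8149, Pow(-2452, -1)) = Mul(-8149, Rational(-1, 2452)) = Rational(8149, 2452)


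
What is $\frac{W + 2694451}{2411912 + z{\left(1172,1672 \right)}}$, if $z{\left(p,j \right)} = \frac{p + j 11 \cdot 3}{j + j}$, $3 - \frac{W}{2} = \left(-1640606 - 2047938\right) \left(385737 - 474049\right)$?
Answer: $- \frac{181546512678388}{672124173} \approx -2.7011 \cdot 10^{5}$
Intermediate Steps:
$W = -651485395450$ ($W = 6 - 2 \left(-1640606 - 2047938\right) \left(385737 - 474049\right) = 6 - 2 \left(\left(-3688544\right) \left(-88312\right)\right) = 6 - 651485395456 = -651485395450$)
$z{\left(p,j \right)} = \frac{p + 33 j}{2 j}$ ($z{\left(p,j \right)} = \frac{p + 11 j 3}{2 j} = \left(p + 33 j\right) \frac{1}{2 j} = \frac{p + 33 j}{2 j}$)
$\frac{W + 2694451}{2411912 + z{\left(1172,1672 \right)}} = \frac{-651485395450 + 2694451}{2411912 + \frac{1172 + 33 \cdot 1672}{2 \cdot 1672}} = - \frac{651482700999}{2411912 + \frac{1}{2} \cdot \frac{1}{1672} \left(1172 + 55176\right)} = - \frac{651482700999}{2411912 + \frac{1}{2} \cdot \frac{1}{1672} \cdot 56348} = - \frac{651482700999}{2411912 + \frac{14087}{836}} = - \frac{651482700999}{\frac{2016372519}{836}} = \left(-651482700999\right) \frac{836}{2016372519} = - \frac{181546512678388}{672124173}$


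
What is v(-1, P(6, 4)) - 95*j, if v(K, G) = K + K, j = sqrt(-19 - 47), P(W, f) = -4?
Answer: -2 - 95*I*sqrt(66) ≈ -2.0 - 771.78*I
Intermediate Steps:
j = I*sqrt(66) (j = sqrt(-66) = I*sqrt(66) ≈ 8.124*I)
v(K, G) = 2*K
v(-1, P(6, 4)) - 95*j = 2*(-1) - 95*I*sqrt(66) = -2 - 95*I*sqrt(66)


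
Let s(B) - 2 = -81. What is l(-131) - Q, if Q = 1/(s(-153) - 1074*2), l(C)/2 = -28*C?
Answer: 16337273/2227 ≈ 7336.0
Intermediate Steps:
l(C) = -56*C (l(C) = 2*(-28*C) = -56*C)
s(B) = -79 (s(B) = 2 - 81 = -79)
Q = -1/2227 (Q = 1/(-79 - 1074*2) = 1/(-79 - 2148) = 1/(-2227) = -1/2227 ≈ -0.00044903)
l(-131) - Q = -56*(-131) - 1*(-1/2227) = 7336 + 1/2227 = 16337273/2227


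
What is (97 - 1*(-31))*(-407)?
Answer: -52096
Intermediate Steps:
(97 - 1*(-31))*(-407) = (97 + 31)*(-407) = 128*(-407) = -52096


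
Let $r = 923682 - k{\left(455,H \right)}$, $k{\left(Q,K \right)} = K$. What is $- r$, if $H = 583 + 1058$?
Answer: $-922041$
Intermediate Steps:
$H = 1641$
$r = 922041$ ($r = 923682 - 1641 = 922041$)
$- r = \left(-1\right) 922041 = -922041$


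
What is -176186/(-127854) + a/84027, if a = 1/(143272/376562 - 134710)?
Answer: 62581232119898212709/45413715346113916782 ≈ 1.3780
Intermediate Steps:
a = -188281/25363261874 (a = 1/(143272*(1/376562) - 134710) = 1/(71636/188281 - 134710) = 1/(-25363261874/188281) = -188281/25363261874 ≈ -7.4234e-6)
-176186/(-127854) + a/84027 = -176186/(-127854) - 188281/25363261874/84027 = -176186*(-1/127854) - 188281/25363261874*1/84027 = 88093/63927 - 188281/2131198805486598 = 62581232119898212709/45413715346113916782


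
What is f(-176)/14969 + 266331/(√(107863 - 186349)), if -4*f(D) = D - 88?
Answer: 66/14969 - 88777*I*√78486/26162 ≈ 0.0044091 - 950.66*I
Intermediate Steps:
f(D) = 22 - D/4 (f(D) = -(D - 88)/4 = -(-88 + D)/4 = 22 - D/4)
f(-176)/14969 + 266331/(√(107863 - 186349)) = (22 - ¼*(-176))/14969 + 266331/(√(107863 - 186349)) = (22 + 44)*(1/14969) + 266331/(√(-78486)) = 66*(1/14969) + 266331/((I*√78486)) = 66/14969 + 266331*(-I*√78486/78486) = 66/14969 - 88777*I*√78486/26162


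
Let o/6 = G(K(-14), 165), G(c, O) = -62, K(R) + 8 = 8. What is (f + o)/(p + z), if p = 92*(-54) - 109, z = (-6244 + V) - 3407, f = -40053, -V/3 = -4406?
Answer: 8085/302 ≈ 26.772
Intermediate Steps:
V = 13218 (V = -3*(-4406) = 13218)
K(R) = 0 (K(R) = -8 + 8 = 0)
z = 3567 (z = (-6244 + 13218) - 3407 = 6974 - 3407 = 3567)
p = -5077 (p = -4968 - 109 = -5077)
o = -372 (o = 6*(-62) = -372)
(f + o)/(p + z) = (-40053 - 372)/(-5077 + 3567) = -40425/(-1510) = -40425*(-1/1510) = 8085/302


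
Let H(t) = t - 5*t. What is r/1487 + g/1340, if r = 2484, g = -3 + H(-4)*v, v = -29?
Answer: 2634131/1992580 ≈ 1.3220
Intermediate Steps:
H(t) = -4*t
g = -467 (g = -3 - 4*(-4)*(-29) = -3 + 16*(-29) = -3 - 464 = -467)
r/1487 + g/1340 = 2484/1487 - 467/1340 = 2634131/1992580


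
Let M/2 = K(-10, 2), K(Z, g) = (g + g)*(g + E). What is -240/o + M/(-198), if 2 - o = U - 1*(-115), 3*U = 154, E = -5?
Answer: 25732/16269 ≈ 1.5817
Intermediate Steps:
U = 154/3 (U = (1/3)*154 = 154/3 ≈ 51.333)
o = -493/3 (o = 2 - (154/3 - 1*(-115)) = 2 - (154/3 + 115) = 2 - 1*499/3 = 2 - 499/3 = -493/3 ≈ -164.33)
K(Z, g) = 2*g*(-5 + g) (K(Z, g) = (g + g)*(g - 5) = (2*g)*(-5 + g) = 2*g*(-5 + g))
M = -24 (M = 2*(2*2*(-5 + 2)) = 2*(2*2*(-3)) = 2*(-12) = -24)
-240/o + M/(-198) = -240/(-493/3) - 24/(-198) = -240*(-3/493) - 24*(-1/198) = 720/493 + 4/33 = 25732/16269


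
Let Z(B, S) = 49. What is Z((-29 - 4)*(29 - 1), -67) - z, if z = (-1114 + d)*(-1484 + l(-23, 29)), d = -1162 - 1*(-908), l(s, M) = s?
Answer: -2061527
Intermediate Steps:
d = -254 (d = -1162 + 908 = -254)
z = 2061576 (z = (-1114 - 254)*(-1484 - 23) = -1368*(-1507) = 2061576)
Z((-29 - 4)*(29 - 1), -67) - z = 49 - 1*2061576 = 49 - 2061576 = -2061527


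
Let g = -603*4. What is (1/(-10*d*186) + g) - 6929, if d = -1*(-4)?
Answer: -69497041/7440 ≈ -9341.0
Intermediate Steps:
d = 4
g = -2412
(1/(-10*d*186) + g) - 6929 = (1/(-10*4*186) - 2412) - 6929 = (1/(-40*186) - 2412) - 6929 = (1/(-7440) - 2412) - 6929 = (-1/7440 - 2412) - 6929 = -17945281/7440 - 6929 = -69497041/7440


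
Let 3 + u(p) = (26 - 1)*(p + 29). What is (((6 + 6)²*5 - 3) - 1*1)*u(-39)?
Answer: -181148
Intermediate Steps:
u(p) = 722 + 25*p (u(p) = -3 + (26 - 1)*(p + 29) = -3 + 25*(29 + p) = -3 + (725 + 25*p) = 722 + 25*p)
(((6 + 6)²*5 - 3) - 1*1)*u(-39) = (((6 + 6)²*5 - 3) - 1*1)*(722 + 25*(-39)) = ((12²*5 - 3) - 1)*(722 - 975) = ((144*5 - 3) - 1)*(-253) = ((720 - 3) - 1)*(-253) = (717 - 1)*(-253) = 716*(-253) = -181148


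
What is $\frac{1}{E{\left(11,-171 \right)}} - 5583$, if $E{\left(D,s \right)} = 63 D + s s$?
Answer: $- \frac{167121521}{29934} \approx -5583.0$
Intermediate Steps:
$E{\left(D,s \right)} = s^{2} + 63 D$ ($E{\left(D,s \right)} = 63 D + s^{2} = s^{2} + 63 D$)
$\frac{1}{E{\left(11,-171 \right)}} - 5583 = \frac{1}{\left(-171\right)^{2} + 63 \cdot 11} - 5583 = \frac{1}{29241 + 693} - 5583 = \frac{1}{29934} - 5583 = - \frac{167121521}{29934}$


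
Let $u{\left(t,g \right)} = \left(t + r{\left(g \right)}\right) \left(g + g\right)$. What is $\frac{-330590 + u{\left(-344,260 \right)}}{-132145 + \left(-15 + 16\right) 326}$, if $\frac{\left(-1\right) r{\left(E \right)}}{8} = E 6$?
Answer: $\frac{6999070}{131819} \approx 53.096$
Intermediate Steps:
$r{\left(E \right)} = - 48 E$ ($r{\left(E \right)} = - 8 E 6 = - 8 \cdot 6 E = - 48 E$)
$u{\left(t,g \right)} = 2 g \left(t - 48 g\right)$ ($u{\left(t,g \right)} = \left(t - 48 g\right) \left(g + g\right) = \left(t - 48 g\right) 2 g = 2 g \left(t - 48 g\right)$)
$\frac{-330590 + u{\left(-344,260 \right)}}{-132145 + \left(-15 + 16\right) 326} = \frac{-330590 + 2 \cdot 260 \left(-344 - 12480\right)}{-132145 + \left(-15 + 16\right) 326} = \frac{-330590 + 2 \cdot 260 \left(-344 - 12480\right)}{-132145 + 1 \cdot 326} = \frac{-330590 + 2 \cdot 260 \left(-12824\right)}{-132145 + 326} = \frac{-330590 - 6668480}{-131819} = \left(-6999070\right) \left(- \frac{1}{131819}\right) = \frac{6999070}{131819}$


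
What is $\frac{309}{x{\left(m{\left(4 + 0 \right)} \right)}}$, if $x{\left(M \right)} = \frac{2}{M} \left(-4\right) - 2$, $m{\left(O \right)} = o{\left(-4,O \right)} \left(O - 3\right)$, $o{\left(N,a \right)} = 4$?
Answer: $- \frac{309}{4} \approx -77.25$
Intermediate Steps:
$m{\left(O \right)} = -12 + 4 O$ ($m{\left(O \right)} = 4 \left(O - 3\right) = 4 \left(-3 + O\right) = -12 + 4 O$)
$x{\left(M \right)} = -2 - \frac{8}{M}$ ($x{\left(M \right)} = - \frac{8}{M} - 2 = -2 - \frac{8}{M}$)
$\frac{309}{x{\left(m{\left(4 + 0 \right)} \right)}} = \frac{309}{-2 - \frac{8}{-12 + 4 \left(4 + 0\right)}} = \frac{309}{-2 - \frac{8}{-12 + 4 \cdot 4}} = \frac{309}{-2 - \frac{8}{-12 + 16}} = \frac{309}{-2 - \frac{8}{4}} = \frac{309}{-2 - 2} = \frac{309}{-4} = 309 \left(- \frac{1}{4}\right) = - \frac{309}{4}$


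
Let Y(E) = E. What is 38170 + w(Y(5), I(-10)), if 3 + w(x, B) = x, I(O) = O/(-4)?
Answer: 38172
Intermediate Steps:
I(O) = -O/4 (I(O) = O*(-¼) = -O/4)
w(x, B) = -3 + x
38170 + w(Y(5), I(-10)) = 38170 + (-3 + 5) = 38170 + 2 = 38172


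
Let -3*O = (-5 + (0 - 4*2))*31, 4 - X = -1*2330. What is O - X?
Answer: -6599/3 ≈ -2199.7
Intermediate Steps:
X = 2334 (X = 4 - (-1)*2330 = 4 - 1*(-2330) = 4 + 2330 = 2334)
O = 403/3 (O = -(-5 + (0 - 4*2))*31/3 = -(-5 + (0 - 8))*31/3 = -(-5 - 8)*31/3 = -(-13)*31/3 = -⅓*(-403) = 403/3 ≈ 134.33)
O - X = 403/3 - 1*2334 = 403/3 - 2334 = -6599/3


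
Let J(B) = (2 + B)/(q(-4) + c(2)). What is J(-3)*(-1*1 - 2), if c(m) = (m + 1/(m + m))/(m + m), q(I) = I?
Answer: -48/55 ≈ -0.87273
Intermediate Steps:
c(m) = (m + 1/(2*m))/(2*m) (c(m) = (m + 1/(2*m))/((2*m)) = (m + 1/(2*m))*(1/(2*m)) = (m + 1/(2*m))/(2*m))
J(B) = -32/55 - 16*B/55 (J(B) = (2 + B)/(-4 + (½ + (¼)/2²)) = (2 + B)/(-4 + (½ + (¼)*(¼))) = (2 + B)/(-4 + (½ + 1/16)) = (2 + B)/(-4 + 9/16) = (2 + B)/(-55/16) = (2 + B)*(-16/55) = -32/55 - 16*B/55)
J(-3)*(-1*1 - 2) = (-32/55 - 16/55*(-3))*(-1*1 - 2) = (-32/55 + 48/55)*(-1 - 2) = (16/55)*(-3) = -48/55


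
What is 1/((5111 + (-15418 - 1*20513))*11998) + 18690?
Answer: 6911157548399/369778360 ≈ 18690.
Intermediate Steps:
1/((5111 + (-15418 - 1*20513))*11998) + 18690 = (1/11998)/(5111 + (-15418 - 20513)) + 18690 = (1/11998)/(5111 - 35931) + 18690 = (1/11998)/(-30820) + 18690 = -1/30820*1/11998 + 18690 = -1/369778360 + 18690 = 6911157548399/369778360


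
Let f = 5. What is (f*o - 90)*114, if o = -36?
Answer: -30780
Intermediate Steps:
(f*o - 90)*114 = (5*(-36) - 90)*114 = (-180 - 90)*114 = -270*114 = -30780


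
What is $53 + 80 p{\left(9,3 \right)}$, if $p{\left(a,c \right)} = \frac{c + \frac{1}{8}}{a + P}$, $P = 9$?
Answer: $\frac{602}{9} \approx 66.889$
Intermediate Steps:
$p{\left(a,c \right)} = \frac{\frac{1}{8} + c}{9 + a}$ ($p{\left(a,c \right)} = \frac{c + \frac{1}{8}}{a + 9} = \frac{c + \frac{1}{8}}{9 + a} = \frac{\frac{1}{8} + c}{9 + a}$)
$53 + 80 p{\left(9,3 \right)} = 53 + 80 \frac{\frac{1}{8} + 3}{9 + 9} = 53 + 80 \cdot \frac{1}{18} \cdot \frac{25}{8} = 53 + 80 \cdot \frac{25}{144} = 53 + \frac{125}{9} = \frac{602}{9}$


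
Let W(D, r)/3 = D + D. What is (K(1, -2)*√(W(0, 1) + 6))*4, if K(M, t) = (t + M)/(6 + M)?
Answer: -4*√6/7 ≈ -1.3997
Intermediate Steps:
W(D, r) = 6*D (W(D, r) = 3*(D + D) = 3*(2*D) = 6*D)
K(M, t) = (M + t)/(6 + M)
(K(1, -2)*√(W(0, 1) + 6))*4 = (((1 - 2)/(6 + 1))*√(6*0 + 6))*4 = ((-1/7)*√(0 + 6))*4 = (((⅐)*(-1))*√6)*4 = -√6/7*4 = -4*√6/7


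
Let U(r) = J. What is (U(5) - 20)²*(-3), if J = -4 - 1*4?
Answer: -2352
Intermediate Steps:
J = -8 (J = -4 - 4 = -8)
U(r) = -8
(U(5) - 20)²*(-3) = (-8 - 20)²*(-3) = (-28)²*(-3) = 784*(-3) = -2352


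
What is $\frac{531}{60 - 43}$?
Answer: $\frac{531}{17} \approx 31.235$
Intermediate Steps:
$\frac{531}{60 - 43} = \frac{531}{17}$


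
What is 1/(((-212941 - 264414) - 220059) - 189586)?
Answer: -1/887000 ≈ -1.1274e-6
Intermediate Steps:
1/(((-212941 - 264414) - 220059) - 189586) = 1/((-477355 - 220059) - 189586) = 1/(-697414 - 189586) = 1/(-887000) = -1/887000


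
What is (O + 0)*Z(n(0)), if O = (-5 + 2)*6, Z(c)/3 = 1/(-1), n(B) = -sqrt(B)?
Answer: 54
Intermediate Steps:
Z(c) = -3 (Z(c) = 3*(1/(-1)) = 3*(1*(-1)) = 3*(-1) = -3)
O = -18 (O = -3*6 = -18)
(O + 0)*Z(n(0)) = (-18 + 0)*(-3) = -18*(-3) = 54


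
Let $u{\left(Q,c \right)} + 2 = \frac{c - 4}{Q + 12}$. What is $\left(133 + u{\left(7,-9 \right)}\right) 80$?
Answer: $\frac{198080}{19} \approx 10425.0$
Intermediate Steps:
$u{\left(Q,c \right)} = -2 + \frac{-4 + c}{12 + Q}$ ($u{\left(Q,c \right)} = -2 + \frac{c - 4}{Q + 12} = -2 + \frac{-4 + c}{12 + Q}$)
$\left(133 + u{\left(7,-9 \right)}\right) 80 = \left(133 + \frac{-28 - 9 - 14}{12 + 7}\right) 80 = \left(133 + \frac{-28 - 9 - 14}{19}\right) 80 = \left(133 + \frac{1}{19} \left(-51\right)\right) 80 = \left(133 - \frac{51}{19}\right) 80 = \frac{2476}{19} \cdot 80 = \frac{198080}{19}$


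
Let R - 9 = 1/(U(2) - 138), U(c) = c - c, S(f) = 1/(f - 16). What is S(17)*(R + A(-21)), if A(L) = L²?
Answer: 62099/138 ≈ 449.99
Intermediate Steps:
S(f) = 1/(-16 + f)
U(c) = 0
R = 1241/138 (R = 9 + 1/(0 - 138) = 9 + 1/(-138) = 9 - 1/138 = 1241/138 ≈ 8.9928)
S(17)*(R + A(-21)) = (1241/138 + (-21)²)/(-16 + 17) = (1241/138 + 441)/1 = 1*(62099/138) = 62099/138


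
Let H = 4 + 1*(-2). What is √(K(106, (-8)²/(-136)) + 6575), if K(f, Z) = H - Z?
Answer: √1900889/17 ≈ 81.102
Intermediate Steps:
H = 2 (H = 4 - 2 = 2)
K(f, Z) = 2 - Z
√(K(106, (-8)²/(-136)) + 6575) = √((2 - (-8)²/(-136)) + 6575) = √((2 - 64*(-1)/136) + 6575) = √((2 - 1*(-8/17)) + 6575) = √((2 + 8/17) + 6575) = √(42/17 + 6575) = √(111817/17) = √1900889/17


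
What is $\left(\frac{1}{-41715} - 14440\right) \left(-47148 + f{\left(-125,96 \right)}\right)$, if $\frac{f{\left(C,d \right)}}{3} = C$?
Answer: $\frac{9542057644441}{13905} \approx 6.8623 \cdot 10^{8}$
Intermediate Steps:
$f{\left(C,d \right)} = 3 C$
$\left(\frac{1}{-41715} - 14440\right) \left(-47148 + f{\left(-125,96 \right)}\right) = \left(\frac{1}{-41715} - 14440\right) \left(-47148 + 3 \left(-125\right)\right) = \left(- \frac{1}{41715} - 14440\right) \left(-47148 - 375\right) = \left(- \frac{602364601}{41715}\right) \left(-47523\right) = \frac{9542057644441}{13905}$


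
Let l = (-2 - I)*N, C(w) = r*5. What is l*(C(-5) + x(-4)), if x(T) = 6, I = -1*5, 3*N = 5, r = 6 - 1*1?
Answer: 155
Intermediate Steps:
r = 5 (r = 6 - 1 = 5)
N = 5/3 (N = (⅓)*5 = 5/3 ≈ 1.6667)
I = -5
C(w) = 25 (C(w) = 5*5 = 25)
l = 5 (l = (-2 - 1*(-5))*(5/3) = (-2 + 5)*(5/3) = 3*(5/3) = 5)
l*(C(-5) + x(-4)) = 5*(25 + 6) = 5*31 = 155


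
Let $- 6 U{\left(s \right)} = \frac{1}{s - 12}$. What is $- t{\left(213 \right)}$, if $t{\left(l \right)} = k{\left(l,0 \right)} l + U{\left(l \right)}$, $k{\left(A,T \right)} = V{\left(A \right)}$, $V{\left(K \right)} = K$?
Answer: $- \frac{54715013}{1206} \approx -45369.0$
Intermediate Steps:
$U{\left(s \right)} = - \frac{1}{6 \left(-12 + s\right)}$ ($U{\left(s \right)} = - \frac{1}{6 \left(s - 12\right)} = - \frac{1}{6 \left(-12 + s\right)}$)
$k{\left(A,T \right)} = A$
$t{\left(l \right)} = l^{2} - \frac{1}{-72 + 6 l}$ ($t{\left(l \right)} = l l - \frac{1}{-72 + 6 l} = l^{2} - \frac{1}{-72 + 6 l}$)
$- t{\left(213 \right)} = - \frac{-1 + 6 \cdot 213^{2} \left(-12 + 213\right)}{6 \left(-12 + 213\right)} = - \frac{-1 + 6 \cdot 45369 \cdot 201}{6 \cdot 201} = - \frac{-1 + 54715014}{6 \cdot 201} = - \frac{54715013}{6 \cdot 201} = \left(-1\right) \frac{54715013}{1206} = - \frac{54715013}{1206}$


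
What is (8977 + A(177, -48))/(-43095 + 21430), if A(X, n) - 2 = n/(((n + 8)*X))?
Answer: -378401/913025 ≈ -0.41445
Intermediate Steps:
A(X, n) = 2 + n/(X*(8 + n)) (A(X, n) = 2 + n/(((n + 8)*X)) = 2 + n/(((8 + n)*X)) = 2 + n/((X*(8 + n))) = 2 + n*(1/(X*(8 + n))) = 2 + n/(X*(8 + n)))
(8977 + A(177, -48))/(-43095 + 21430) = (8977 + (-48 + 16*177 + 2*177*(-48))/(177*(8 - 48)))/(-43095 + 21430) = (8977 + (1/177)*(-48 + 2832 - 16992)/(-40))/(-21665) = (8977 + (1/177)*(-1/40)*(-14208))*(-1/21665) = (8977 + 592/295)*(-1/21665) = (2648807/295)*(-1/21665) = -378401/913025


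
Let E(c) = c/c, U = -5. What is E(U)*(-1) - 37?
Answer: -38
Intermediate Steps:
E(c) = 1
E(U)*(-1) - 37 = 1*(-1) - 37 = -1 - 37 = -38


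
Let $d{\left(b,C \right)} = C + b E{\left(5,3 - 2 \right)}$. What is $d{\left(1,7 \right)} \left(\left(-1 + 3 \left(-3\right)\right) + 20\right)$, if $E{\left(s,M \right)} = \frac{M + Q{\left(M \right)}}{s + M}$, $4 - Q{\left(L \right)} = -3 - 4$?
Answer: $90$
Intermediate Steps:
$Q{\left(L \right)} = 11$ ($Q{\left(L \right)} = 4 - \left(-3 - 4\right) = 4 - -7 = 4 + 7 = 11$)
$E{\left(s,M \right)} = \frac{11 + M}{M + s}$ ($E{\left(s,M \right)} = \frac{M + 11}{s + M} = \frac{11 + M}{M + s}$)
$d{\left(b,C \right)} = C + 2 b$ ($d{\left(b,C \right)} = C + b \frac{11 + \left(3 - 2\right)}{\left(3 - 2\right) + 5} = C + b \frac{11 + 1}{1 + 5} = C + b \frac{1}{6} \cdot 12 = C + b 2 = C + 2 b$)
$d{\left(1,7 \right)} \left(\left(-1 + 3 \left(-3\right)\right) + 20\right) = \left(7 + 2 \cdot 1\right) \left(\left(-1 + 3 \left(-3\right)\right) + 20\right) = \left(7 + 2\right) \left(\left(-1 - 9\right) + 20\right) = 9 \left(-10 + 20\right) = 9 \cdot 10 = 90$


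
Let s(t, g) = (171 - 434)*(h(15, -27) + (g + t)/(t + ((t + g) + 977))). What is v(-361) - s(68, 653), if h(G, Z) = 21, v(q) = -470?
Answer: 9113221/1766 ≈ 5160.4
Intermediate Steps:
s(t, g) = -5523 - 263*(g + t)/(977 + g + 2*t) (s(t, g) = (171 - 434)*(21 + (g + t)/(t + ((t + g) + 977))) = -263*(21 + (g + t)/(t + ((g + t) + 977))) = -263*(21 + (g + t)/(t + (977 + g + t))) = -263*(21 + (g + t)/(977 + g + 2*t)) = -5523 - 263*(g + t)/(977 + g + 2*t))
v(-361) - s(68, 653) = -470 - 263*(-20517 - 43*68 - 22*653)/(977 + 653 + 2*68) = -470 - 263*(-20517 - 2924 - 14366)/(977 + 653 + 136) = -470 - 263*(-37807)/1766 = -470 - 1*(-9943241/1766) = -470 + 9943241/1766 = 9113221/1766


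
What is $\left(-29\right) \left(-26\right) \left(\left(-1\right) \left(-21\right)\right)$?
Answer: $15834$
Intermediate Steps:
$\left(-29\right) \left(-26\right) \left(\left(-1\right) \left(-21\right)\right) = 754 \cdot 21 = 15834$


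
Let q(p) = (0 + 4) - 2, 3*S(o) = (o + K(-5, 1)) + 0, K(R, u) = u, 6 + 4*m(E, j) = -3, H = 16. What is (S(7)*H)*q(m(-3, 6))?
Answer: 256/3 ≈ 85.333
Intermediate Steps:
m(E, j) = -9/4 (m(E, j) = -3/2 + (¼)*(-3) = -3/2 - ¾ = -9/4)
S(o) = ⅓ + o/3 (S(o) = ((o + 1) + 0)/3 = ((1 + o) + 0)/3 = (1 + o)/3 = ⅓ + o/3)
q(p) = 2 (q(p) = 4 - 2 = 2)
(S(7)*H)*q(m(-3, 6)) = ((⅓ + (⅓)*7)*16)*2 = ((⅓ + 7/3)*16)*2 = ((8/3)*16)*2 = (128/3)*2 = 256/3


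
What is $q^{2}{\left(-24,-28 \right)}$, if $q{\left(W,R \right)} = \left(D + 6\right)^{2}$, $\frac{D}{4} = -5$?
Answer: $38416$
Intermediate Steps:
$D = -20$ ($D = 4 \left(-5\right) = -20$)
$q{\left(W,R \right)} = 196$ ($q{\left(W,R \right)} = \left(-20 + 6\right)^{2} = \left(-14\right)^{2} = 196$)
$q^{2}{\left(-24,-28 \right)} = 196^{2} = 38416$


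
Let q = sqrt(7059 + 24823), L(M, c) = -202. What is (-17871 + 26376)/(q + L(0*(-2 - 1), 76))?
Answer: -286335/1487 - 2835*sqrt(31882)/2974 ≈ -362.77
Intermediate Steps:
q = sqrt(31882) ≈ 178.56
(-17871 + 26376)/(q + L(0*(-2 - 1), 76)) = (-17871 + 26376)/(sqrt(31882) - 202) = 8505/(-202 + sqrt(31882))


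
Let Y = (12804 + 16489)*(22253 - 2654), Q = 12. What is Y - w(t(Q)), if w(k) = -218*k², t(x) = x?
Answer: 574144899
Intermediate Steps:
Y = 574113507 (Y = 29293*19599 = 574113507)
Y - w(t(Q)) = 574113507 - (-218)*12² = 574113507 - (-218)*144 = 574113507 - 1*(-31392) = 574113507 + 31392 = 574144899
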